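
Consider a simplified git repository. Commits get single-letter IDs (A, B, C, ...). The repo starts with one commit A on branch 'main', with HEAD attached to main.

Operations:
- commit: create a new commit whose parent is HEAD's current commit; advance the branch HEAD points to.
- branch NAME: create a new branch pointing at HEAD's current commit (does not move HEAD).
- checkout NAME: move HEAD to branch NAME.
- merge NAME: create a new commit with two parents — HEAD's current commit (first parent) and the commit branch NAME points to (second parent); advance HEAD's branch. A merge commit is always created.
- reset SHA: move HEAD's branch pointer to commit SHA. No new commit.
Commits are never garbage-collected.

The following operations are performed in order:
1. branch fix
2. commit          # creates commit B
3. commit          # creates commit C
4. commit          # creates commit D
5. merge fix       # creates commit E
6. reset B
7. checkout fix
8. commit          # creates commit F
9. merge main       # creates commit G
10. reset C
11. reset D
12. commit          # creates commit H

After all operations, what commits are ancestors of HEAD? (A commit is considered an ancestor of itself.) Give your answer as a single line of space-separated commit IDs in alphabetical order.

After op 1 (branch): HEAD=main@A [fix=A main=A]
After op 2 (commit): HEAD=main@B [fix=A main=B]
After op 3 (commit): HEAD=main@C [fix=A main=C]
After op 4 (commit): HEAD=main@D [fix=A main=D]
After op 5 (merge): HEAD=main@E [fix=A main=E]
After op 6 (reset): HEAD=main@B [fix=A main=B]
After op 7 (checkout): HEAD=fix@A [fix=A main=B]
After op 8 (commit): HEAD=fix@F [fix=F main=B]
After op 9 (merge): HEAD=fix@G [fix=G main=B]
After op 10 (reset): HEAD=fix@C [fix=C main=B]
After op 11 (reset): HEAD=fix@D [fix=D main=B]
After op 12 (commit): HEAD=fix@H [fix=H main=B]

Answer: A B C D H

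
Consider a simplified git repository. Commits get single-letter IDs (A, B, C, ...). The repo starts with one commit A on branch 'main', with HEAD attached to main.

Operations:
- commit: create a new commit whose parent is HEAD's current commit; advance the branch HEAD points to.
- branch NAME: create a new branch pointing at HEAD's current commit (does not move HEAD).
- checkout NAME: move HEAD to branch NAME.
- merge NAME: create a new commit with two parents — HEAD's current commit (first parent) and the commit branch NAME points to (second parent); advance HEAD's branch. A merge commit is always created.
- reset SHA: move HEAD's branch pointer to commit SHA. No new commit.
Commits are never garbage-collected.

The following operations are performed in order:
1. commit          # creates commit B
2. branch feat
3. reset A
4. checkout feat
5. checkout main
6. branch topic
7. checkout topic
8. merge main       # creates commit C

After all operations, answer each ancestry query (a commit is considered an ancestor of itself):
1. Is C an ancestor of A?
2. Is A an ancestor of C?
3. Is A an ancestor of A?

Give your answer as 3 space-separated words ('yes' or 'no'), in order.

Answer: no yes yes

Derivation:
After op 1 (commit): HEAD=main@B [main=B]
After op 2 (branch): HEAD=main@B [feat=B main=B]
After op 3 (reset): HEAD=main@A [feat=B main=A]
After op 4 (checkout): HEAD=feat@B [feat=B main=A]
After op 5 (checkout): HEAD=main@A [feat=B main=A]
After op 6 (branch): HEAD=main@A [feat=B main=A topic=A]
After op 7 (checkout): HEAD=topic@A [feat=B main=A topic=A]
After op 8 (merge): HEAD=topic@C [feat=B main=A topic=C]
ancestors(A) = {A}; C in? no
ancestors(C) = {A,C}; A in? yes
ancestors(A) = {A}; A in? yes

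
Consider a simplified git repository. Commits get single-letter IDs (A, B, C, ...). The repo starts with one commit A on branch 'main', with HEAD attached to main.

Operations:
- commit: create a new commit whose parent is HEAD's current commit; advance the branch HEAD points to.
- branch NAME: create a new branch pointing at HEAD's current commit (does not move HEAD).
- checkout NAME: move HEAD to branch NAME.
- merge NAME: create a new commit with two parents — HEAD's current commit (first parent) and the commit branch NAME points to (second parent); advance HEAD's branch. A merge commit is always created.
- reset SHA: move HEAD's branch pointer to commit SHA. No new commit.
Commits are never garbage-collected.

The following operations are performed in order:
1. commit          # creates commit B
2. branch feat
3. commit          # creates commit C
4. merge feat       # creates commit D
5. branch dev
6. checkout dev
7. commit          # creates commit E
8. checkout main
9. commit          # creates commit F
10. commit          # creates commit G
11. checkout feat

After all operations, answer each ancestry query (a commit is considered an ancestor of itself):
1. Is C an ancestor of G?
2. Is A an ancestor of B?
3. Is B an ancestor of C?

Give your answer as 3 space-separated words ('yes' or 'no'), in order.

Answer: yes yes yes

Derivation:
After op 1 (commit): HEAD=main@B [main=B]
After op 2 (branch): HEAD=main@B [feat=B main=B]
After op 3 (commit): HEAD=main@C [feat=B main=C]
After op 4 (merge): HEAD=main@D [feat=B main=D]
After op 5 (branch): HEAD=main@D [dev=D feat=B main=D]
After op 6 (checkout): HEAD=dev@D [dev=D feat=B main=D]
After op 7 (commit): HEAD=dev@E [dev=E feat=B main=D]
After op 8 (checkout): HEAD=main@D [dev=E feat=B main=D]
After op 9 (commit): HEAD=main@F [dev=E feat=B main=F]
After op 10 (commit): HEAD=main@G [dev=E feat=B main=G]
After op 11 (checkout): HEAD=feat@B [dev=E feat=B main=G]
ancestors(G) = {A,B,C,D,F,G}; C in? yes
ancestors(B) = {A,B}; A in? yes
ancestors(C) = {A,B,C}; B in? yes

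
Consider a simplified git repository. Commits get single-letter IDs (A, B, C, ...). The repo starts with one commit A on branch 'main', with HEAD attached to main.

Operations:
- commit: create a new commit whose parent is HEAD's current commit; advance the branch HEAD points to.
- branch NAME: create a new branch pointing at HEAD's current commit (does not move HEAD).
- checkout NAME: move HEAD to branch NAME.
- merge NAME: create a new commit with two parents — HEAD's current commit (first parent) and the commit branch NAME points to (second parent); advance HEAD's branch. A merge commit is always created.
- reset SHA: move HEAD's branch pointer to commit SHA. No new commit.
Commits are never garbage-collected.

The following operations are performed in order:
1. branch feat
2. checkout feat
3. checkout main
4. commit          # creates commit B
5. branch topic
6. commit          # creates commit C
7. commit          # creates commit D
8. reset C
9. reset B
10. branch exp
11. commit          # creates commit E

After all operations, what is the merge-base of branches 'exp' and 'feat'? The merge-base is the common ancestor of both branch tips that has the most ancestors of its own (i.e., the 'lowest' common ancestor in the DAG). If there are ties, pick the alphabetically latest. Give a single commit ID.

After op 1 (branch): HEAD=main@A [feat=A main=A]
After op 2 (checkout): HEAD=feat@A [feat=A main=A]
After op 3 (checkout): HEAD=main@A [feat=A main=A]
After op 4 (commit): HEAD=main@B [feat=A main=B]
After op 5 (branch): HEAD=main@B [feat=A main=B topic=B]
After op 6 (commit): HEAD=main@C [feat=A main=C topic=B]
After op 7 (commit): HEAD=main@D [feat=A main=D topic=B]
After op 8 (reset): HEAD=main@C [feat=A main=C topic=B]
After op 9 (reset): HEAD=main@B [feat=A main=B topic=B]
After op 10 (branch): HEAD=main@B [exp=B feat=A main=B topic=B]
After op 11 (commit): HEAD=main@E [exp=B feat=A main=E topic=B]
ancestors(exp=B): ['A', 'B']
ancestors(feat=A): ['A']
common: ['A']

Answer: A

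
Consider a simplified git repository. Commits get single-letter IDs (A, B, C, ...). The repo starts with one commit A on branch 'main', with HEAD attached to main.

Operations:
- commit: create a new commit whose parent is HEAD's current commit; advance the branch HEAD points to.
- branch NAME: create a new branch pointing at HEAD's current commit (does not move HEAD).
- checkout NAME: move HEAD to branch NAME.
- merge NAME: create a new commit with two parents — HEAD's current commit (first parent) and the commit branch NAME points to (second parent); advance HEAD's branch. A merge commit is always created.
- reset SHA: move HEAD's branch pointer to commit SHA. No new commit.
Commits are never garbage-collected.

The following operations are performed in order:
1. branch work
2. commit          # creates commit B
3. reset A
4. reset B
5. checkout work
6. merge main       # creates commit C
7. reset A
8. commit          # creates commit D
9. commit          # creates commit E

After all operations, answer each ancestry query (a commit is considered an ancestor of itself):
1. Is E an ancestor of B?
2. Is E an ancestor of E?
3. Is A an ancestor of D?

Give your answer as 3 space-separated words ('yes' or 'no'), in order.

After op 1 (branch): HEAD=main@A [main=A work=A]
After op 2 (commit): HEAD=main@B [main=B work=A]
After op 3 (reset): HEAD=main@A [main=A work=A]
After op 4 (reset): HEAD=main@B [main=B work=A]
After op 5 (checkout): HEAD=work@A [main=B work=A]
After op 6 (merge): HEAD=work@C [main=B work=C]
After op 7 (reset): HEAD=work@A [main=B work=A]
After op 8 (commit): HEAD=work@D [main=B work=D]
After op 9 (commit): HEAD=work@E [main=B work=E]
ancestors(B) = {A,B}; E in? no
ancestors(E) = {A,D,E}; E in? yes
ancestors(D) = {A,D}; A in? yes

Answer: no yes yes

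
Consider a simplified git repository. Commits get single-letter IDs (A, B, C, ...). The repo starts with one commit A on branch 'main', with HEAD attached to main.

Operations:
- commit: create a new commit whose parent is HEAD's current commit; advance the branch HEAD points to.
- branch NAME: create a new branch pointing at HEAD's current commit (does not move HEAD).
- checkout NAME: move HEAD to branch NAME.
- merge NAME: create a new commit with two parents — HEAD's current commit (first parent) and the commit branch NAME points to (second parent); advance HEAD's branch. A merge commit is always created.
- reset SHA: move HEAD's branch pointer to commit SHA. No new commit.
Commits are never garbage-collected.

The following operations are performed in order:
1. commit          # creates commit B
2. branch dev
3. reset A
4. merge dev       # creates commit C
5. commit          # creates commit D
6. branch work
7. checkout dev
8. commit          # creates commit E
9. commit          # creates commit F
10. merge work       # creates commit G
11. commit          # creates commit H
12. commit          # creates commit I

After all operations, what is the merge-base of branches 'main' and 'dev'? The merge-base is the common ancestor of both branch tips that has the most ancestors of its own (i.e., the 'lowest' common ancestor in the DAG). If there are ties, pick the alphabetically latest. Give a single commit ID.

After op 1 (commit): HEAD=main@B [main=B]
After op 2 (branch): HEAD=main@B [dev=B main=B]
After op 3 (reset): HEAD=main@A [dev=B main=A]
After op 4 (merge): HEAD=main@C [dev=B main=C]
After op 5 (commit): HEAD=main@D [dev=B main=D]
After op 6 (branch): HEAD=main@D [dev=B main=D work=D]
After op 7 (checkout): HEAD=dev@B [dev=B main=D work=D]
After op 8 (commit): HEAD=dev@E [dev=E main=D work=D]
After op 9 (commit): HEAD=dev@F [dev=F main=D work=D]
After op 10 (merge): HEAD=dev@G [dev=G main=D work=D]
After op 11 (commit): HEAD=dev@H [dev=H main=D work=D]
After op 12 (commit): HEAD=dev@I [dev=I main=D work=D]
ancestors(main=D): ['A', 'B', 'C', 'D']
ancestors(dev=I): ['A', 'B', 'C', 'D', 'E', 'F', 'G', 'H', 'I']
common: ['A', 'B', 'C', 'D']

Answer: D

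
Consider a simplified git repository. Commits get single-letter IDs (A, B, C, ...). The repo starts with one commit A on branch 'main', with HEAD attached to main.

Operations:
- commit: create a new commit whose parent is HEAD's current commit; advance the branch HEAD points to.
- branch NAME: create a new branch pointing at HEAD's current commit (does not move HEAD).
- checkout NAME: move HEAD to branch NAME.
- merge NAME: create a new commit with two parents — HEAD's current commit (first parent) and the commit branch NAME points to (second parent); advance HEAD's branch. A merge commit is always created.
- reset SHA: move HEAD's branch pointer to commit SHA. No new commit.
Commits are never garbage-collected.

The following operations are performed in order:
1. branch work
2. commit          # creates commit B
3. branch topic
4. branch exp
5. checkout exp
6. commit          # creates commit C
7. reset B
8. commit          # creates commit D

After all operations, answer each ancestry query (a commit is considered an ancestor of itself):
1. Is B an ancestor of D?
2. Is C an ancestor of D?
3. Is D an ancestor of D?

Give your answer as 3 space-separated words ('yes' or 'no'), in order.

Answer: yes no yes

Derivation:
After op 1 (branch): HEAD=main@A [main=A work=A]
After op 2 (commit): HEAD=main@B [main=B work=A]
After op 3 (branch): HEAD=main@B [main=B topic=B work=A]
After op 4 (branch): HEAD=main@B [exp=B main=B topic=B work=A]
After op 5 (checkout): HEAD=exp@B [exp=B main=B topic=B work=A]
After op 6 (commit): HEAD=exp@C [exp=C main=B topic=B work=A]
After op 7 (reset): HEAD=exp@B [exp=B main=B topic=B work=A]
After op 8 (commit): HEAD=exp@D [exp=D main=B topic=B work=A]
ancestors(D) = {A,B,D}; B in? yes
ancestors(D) = {A,B,D}; C in? no
ancestors(D) = {A,B,D}; D in? yes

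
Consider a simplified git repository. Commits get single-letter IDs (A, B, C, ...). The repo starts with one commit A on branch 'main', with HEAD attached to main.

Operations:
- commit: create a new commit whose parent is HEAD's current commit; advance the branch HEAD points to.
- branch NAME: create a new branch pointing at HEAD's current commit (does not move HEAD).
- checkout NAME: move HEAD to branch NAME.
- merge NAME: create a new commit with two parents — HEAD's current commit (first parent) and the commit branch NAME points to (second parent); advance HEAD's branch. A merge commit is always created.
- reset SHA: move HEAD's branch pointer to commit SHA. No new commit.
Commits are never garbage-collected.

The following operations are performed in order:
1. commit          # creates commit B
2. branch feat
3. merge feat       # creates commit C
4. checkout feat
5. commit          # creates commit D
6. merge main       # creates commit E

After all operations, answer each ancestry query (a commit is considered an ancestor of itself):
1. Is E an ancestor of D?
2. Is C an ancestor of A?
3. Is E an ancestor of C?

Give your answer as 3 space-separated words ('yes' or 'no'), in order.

After op 1 (commit): HEAD=main@B [main=B]
After op 2 (branch): HEAD=main@B [feat=B main=B]
After op 3 (merge): HEAD=main@C [feat=B main=C]
After op 4 (checkout): HEAD=feat@B [feat=B main=C]
After op 5 (commit): HEAD=feat@D [feat=D main=C]
After op 6 (merge): HEAD=feat@E [feat=E main=C]
ancestors(D) = {A,B,D}; E in? no
ancestors(A) = {A}; C in? no
ancestors(C) = {A,B,C}; E in? no

Answer: no no no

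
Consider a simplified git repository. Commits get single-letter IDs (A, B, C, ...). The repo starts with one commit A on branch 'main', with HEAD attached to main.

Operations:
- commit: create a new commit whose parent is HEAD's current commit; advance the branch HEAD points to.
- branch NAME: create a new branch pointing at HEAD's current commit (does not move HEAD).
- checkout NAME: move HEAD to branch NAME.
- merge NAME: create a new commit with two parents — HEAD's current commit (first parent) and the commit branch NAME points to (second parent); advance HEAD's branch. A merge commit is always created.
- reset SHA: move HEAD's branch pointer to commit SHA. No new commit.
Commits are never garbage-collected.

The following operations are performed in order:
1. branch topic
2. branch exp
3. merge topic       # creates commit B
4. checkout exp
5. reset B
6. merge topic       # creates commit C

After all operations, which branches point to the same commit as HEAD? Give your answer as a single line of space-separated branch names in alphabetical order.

Answer: exp

Derivation:
After op 1 (branch): HEAD=main@A [main=A topic=A]
After op 2 (branch): HEAD=main@A [exp=A main=A topic=A]
After op 3 (merge): HEAD=main@B [exp=A main=B topic=A]
After op 4 (checkout): HEAD=exp@A [exp=A main=B topic=A]
After op 5 (reset): HEAD=exp@B [exp=B main=B topic=A]
After op 6 (merge): HEAD=exp@C [exp=C main=B topic=A]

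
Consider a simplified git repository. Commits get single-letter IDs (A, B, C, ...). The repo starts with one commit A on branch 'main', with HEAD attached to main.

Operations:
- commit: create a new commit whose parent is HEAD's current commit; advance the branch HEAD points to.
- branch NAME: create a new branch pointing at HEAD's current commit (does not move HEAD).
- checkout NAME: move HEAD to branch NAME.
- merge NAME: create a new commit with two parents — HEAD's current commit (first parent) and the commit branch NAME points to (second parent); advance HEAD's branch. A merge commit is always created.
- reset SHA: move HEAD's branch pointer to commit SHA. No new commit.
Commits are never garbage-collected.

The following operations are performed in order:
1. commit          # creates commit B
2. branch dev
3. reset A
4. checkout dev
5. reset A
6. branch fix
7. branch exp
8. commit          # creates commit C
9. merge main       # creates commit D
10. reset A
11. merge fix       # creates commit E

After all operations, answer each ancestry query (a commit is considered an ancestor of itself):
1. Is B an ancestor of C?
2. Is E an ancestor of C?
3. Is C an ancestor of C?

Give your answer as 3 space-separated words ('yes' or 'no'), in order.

Answer: no no yes

Derivation:
After op 1 (commit): HEAD=main@B [main=B]
After op 2 (branch): HEAD=main@B [dev=B main=B]
After op 3 (reset): HEAD=main@A [dev=B main=A]
After op 4 (checkout): HEAD=dev@B [dev=B main=A]
After op 5 (reset): HEAD=dev@A [dev=A main=A]
After op 6 (branch): HEAD=dev@A [dev=A fix=A main=A]
After op 7 (branch): HEAD=dev@A [dev=A exp=A fix=A main=A]
After op 8 (commit): HEAD=dev@C [dev=C exp=A fix=A main=A]
After op 9 (merge): HEAD=dev@D [dev=D exp=A fix=A main=A]
After op 10 (reset): HEAD=dev@A [dev=A exp=A fix=A main=A]
After op 11 (merge): HEAD=dev@E [dev=E exp=A fix=A main=A]
ancestors(C) = {A,C}; B in? no
ancestors(C) = {A,C}; E in? no
ancestors(C) = {A,C}; C in? yes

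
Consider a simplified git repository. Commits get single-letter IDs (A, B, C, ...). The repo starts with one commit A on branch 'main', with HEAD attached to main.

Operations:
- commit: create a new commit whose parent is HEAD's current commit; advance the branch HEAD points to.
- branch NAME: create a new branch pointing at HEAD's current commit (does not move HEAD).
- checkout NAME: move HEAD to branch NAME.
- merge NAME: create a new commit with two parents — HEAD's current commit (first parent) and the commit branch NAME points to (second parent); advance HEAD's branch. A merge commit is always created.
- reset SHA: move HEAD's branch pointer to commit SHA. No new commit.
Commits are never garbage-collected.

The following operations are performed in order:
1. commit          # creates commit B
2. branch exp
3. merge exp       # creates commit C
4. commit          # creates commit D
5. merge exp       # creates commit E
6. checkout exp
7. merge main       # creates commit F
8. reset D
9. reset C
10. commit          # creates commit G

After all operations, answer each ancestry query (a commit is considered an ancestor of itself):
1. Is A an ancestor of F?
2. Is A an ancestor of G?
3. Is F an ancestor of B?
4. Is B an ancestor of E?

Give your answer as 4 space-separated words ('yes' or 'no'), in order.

After op 1 (commit): HEAD=main@B [main=B]
After op 2 (branch): HEAD=main@B [exp=B main=B]
After op 3 (merge): HEAD=main@C [exp=B main=C]
After op 4 (commit): HEAD=main@D [exp=B main=D]
After op 5 (merge): HEAD=main@E [exp=B main=E]
After op 6 (checkout): HEAD=exp@B [exp=B main=E]
After op 7 (merge): HEAD=exp@F [exp=F main=E]
After op 8 (reset): HEAD=exp@D [exp=D main=E]
After op 9 (reset): HEAD=exp@C [exp=C main=E]
After op 10 (commit): HEAD=exp@G [exp=G main=E]
ancestors(F) = {A,B,C,D,E,F}; A in? yes
ancestors(G) = {A,B,C,G}; A in? yes
ancestors(B) = {A,B}; F in? no
ancestors(E) = {A,B,C,D,E}; B in? yes

Answer: yes yes no yes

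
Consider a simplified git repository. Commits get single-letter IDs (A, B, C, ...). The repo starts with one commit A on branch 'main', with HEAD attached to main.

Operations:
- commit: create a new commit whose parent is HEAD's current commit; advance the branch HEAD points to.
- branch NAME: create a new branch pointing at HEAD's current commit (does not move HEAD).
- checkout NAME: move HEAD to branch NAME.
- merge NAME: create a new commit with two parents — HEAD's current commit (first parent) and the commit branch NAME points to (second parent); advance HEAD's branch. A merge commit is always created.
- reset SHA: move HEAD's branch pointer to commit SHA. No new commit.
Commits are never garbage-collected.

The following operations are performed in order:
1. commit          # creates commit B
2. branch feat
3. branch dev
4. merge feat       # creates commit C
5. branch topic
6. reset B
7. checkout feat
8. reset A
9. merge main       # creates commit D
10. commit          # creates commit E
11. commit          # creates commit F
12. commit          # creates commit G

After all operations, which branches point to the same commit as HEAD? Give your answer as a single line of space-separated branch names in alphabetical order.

Answer: feat

Derivation:
After op 1 (commit): HEAD=main@B [main=B]
After op 2 (branch): HEAD=main@B [feat=B main=B]
After op 3 (branch): HEAD=main@B [dev=B feat=B main=B]
After op 4 (merge): HEAD=main@C [dev=B feat=B main=C]
After op 5 (branch): HEAD=main@C [dev=B feat=B main=C topic=C]
After op 6 (reset): HEAD=main@B [dev=B feat=B main=B topic=C]
After op 7 (checkout): HEAD=feat@B [dev=B feat=B main=B topic=C]
After op 8 (reset): HEAD=feat@A [dev=B feat=A main=B topic=C]
After op 9 (merge): HEAD=feat@D [dev=B feat=D main=B topic=C]
After op 10 (commit): HEAD=feat@E [dev=B feat=E main=B topic=C]
After op 11 (commit): HEAD=feat@F [dev=B feat=F main=B topic=C]
After op 12 (commit): HEAD=feat@G [dev=B feat=G main=B topic=C]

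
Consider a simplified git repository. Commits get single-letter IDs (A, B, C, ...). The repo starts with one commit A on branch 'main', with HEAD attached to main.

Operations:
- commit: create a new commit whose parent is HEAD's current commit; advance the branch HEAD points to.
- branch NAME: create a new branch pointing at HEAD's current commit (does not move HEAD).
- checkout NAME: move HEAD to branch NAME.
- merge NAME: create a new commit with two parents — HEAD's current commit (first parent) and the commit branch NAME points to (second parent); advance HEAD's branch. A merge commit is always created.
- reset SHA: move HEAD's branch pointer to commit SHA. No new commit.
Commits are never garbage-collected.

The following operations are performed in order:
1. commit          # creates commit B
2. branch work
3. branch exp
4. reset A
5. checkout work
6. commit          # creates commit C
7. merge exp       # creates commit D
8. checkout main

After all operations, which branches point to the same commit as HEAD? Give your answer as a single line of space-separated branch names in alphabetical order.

Answer: main

Derivation:
After op 1 (commit): HEAD=main@B [main=B]
After op 2 (branch): HEAD=main@B [main=B work=B]
After op 3 (branch): HEAD=main@B [exp=B main=B work=B]
After op 4 (reset): HEAD=main@A [exp=B main=A work=B]
After op 5 (checkout): HEAD=work@B [exp=B main=A work=B]
After op 6 (commit): HEAD=work@C [exp=B main=A work=C]
After op 7 (merge): HEAD=work@D [exp=B main=A work=D]
After op 8 (checkout): HEAD=main@A [exp=B main=A work=D]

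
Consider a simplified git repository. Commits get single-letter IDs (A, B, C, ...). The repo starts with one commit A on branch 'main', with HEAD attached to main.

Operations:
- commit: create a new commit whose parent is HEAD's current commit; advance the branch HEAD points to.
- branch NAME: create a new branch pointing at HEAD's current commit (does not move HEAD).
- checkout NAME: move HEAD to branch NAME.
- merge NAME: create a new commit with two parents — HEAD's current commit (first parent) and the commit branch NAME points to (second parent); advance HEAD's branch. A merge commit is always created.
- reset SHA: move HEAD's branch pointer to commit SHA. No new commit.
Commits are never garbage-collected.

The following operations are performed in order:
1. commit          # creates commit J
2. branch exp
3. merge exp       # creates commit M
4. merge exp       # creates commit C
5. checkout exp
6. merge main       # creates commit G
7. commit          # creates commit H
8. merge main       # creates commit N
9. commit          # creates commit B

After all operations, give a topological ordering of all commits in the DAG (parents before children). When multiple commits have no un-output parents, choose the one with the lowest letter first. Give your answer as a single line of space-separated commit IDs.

After op 1 (commit): HEAD=main@J [main=J]
After op 2 (branch): HEAD=main@J [exp=J main=J]
After op 3 (merge): HEAD=main@M [exp=J main=M]
After op 4 (merge): HEAD=main@C [exp=J main=C]
After op 5 (checkout): HEAD=exp@J [exp=J main=C]
After op 6 (merge): HEAD=exp@G [exp=G main=C]
After op 7 (commit): HEAD=exp@H [exp=H main=C]
After op 8 (merge): HEAD=exp@N [exp=N main=C]
After op 9 (commit): HEAD=exp@B [exp=B main=C]
commit A: parents=[]
commit B: parents=['N']
commit C: parents=['M', 'J']
commit G: parents=['J', 'C']
commit H: parents=['G']
commit J: parents=['A']
commit M: parents=['J', 'J']
commit N: parents=['H', 'C']

Answer: A J M C G H N B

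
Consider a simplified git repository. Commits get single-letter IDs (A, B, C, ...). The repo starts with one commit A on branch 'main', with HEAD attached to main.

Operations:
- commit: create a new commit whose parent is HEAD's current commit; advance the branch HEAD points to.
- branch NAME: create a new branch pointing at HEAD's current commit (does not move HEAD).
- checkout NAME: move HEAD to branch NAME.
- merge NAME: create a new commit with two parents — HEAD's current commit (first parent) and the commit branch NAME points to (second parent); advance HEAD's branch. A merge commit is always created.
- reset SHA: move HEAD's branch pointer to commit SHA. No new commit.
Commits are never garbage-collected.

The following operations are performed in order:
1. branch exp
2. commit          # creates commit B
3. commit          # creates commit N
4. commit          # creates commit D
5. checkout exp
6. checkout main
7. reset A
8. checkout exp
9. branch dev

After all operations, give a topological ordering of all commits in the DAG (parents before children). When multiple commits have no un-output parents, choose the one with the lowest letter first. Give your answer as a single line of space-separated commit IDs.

Answer: A B N D

Derivation:
After op 1 (branch): HEAD=main@A [exp=A main=A]
After op 2 (commit): HEAD=main@B [exp=A main=B]
After op 3 (commit): HEAD=main@N [exp=A main=N]
After op 4 (commit): HEAD=main@D [exp=A main=D]
After op 5 (checkout): HEAD=exp@A [exp=A main=D]
After op 6 (checkout): HEAD=main@D [exp=A main=D]
After op 7 (reset): HEAD=main@A [exp=A main=A]
After op 8 (checkout): HEAD=exp@A [exp=A main=A]
After op 9 (branch): HEAD=exp@A [dev=A exp=A main=A]
commit A: parents=[]
commit B: parents=['A']
commit D: parents=['N']
commit N: parents=['B']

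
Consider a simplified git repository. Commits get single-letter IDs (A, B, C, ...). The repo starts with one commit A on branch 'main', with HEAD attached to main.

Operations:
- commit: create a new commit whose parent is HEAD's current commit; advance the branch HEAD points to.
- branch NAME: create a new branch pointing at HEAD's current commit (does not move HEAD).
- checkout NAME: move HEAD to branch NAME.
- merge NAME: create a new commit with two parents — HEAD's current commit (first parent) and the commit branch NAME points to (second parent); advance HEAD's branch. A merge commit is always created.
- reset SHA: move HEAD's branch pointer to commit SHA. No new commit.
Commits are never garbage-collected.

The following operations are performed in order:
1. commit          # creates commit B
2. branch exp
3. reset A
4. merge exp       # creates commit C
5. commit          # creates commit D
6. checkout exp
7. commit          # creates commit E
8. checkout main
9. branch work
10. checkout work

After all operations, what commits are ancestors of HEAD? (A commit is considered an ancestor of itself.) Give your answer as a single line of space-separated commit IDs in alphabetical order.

Answer: A B C D

Derivation:
After op 1 (commit): HEAD=main@B [main=B]
After op 2 (branch): HEAD=main@B [exp=B main=B]
After op 3 (reset): HEAD=main@A [exp=B main=A]
After op 4 (merge): HEAD=main@C [exp=B main=C]
After op 5 (commit): HEAD=main@D [exp=B main=D]
After op 6 (checkout): HEAD=exp@B [exp=B main=D]
After op 7 (commit): HEAD=exp@E [exp=E main=D]
After op 8 (checkout): HEAD=main@D [exp=E main=D]
After op 9 (branch): HEAD=main@D [exp=E main=D work=D]
After op 10 (checkout): HEAD=work@D [exp=E main=D work=D]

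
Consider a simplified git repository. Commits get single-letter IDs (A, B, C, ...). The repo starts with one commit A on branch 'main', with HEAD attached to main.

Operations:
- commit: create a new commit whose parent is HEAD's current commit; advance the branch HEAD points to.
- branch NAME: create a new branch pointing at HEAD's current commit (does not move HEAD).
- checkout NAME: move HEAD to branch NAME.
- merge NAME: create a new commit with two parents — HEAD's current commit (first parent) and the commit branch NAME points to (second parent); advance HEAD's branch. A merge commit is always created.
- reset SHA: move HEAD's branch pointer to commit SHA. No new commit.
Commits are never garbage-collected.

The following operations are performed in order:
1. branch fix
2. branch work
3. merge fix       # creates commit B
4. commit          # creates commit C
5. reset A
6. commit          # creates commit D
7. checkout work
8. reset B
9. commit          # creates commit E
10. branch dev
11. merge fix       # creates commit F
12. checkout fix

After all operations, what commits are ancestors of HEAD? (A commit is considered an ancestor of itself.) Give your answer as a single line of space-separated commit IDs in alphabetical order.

After op 1 (branch): HEAD=main@A [fix=A main=A]
After op 2 (branch): HEAD=main@A [fix=A main=A work=A]
After op 3 (merge): HEAD=main@B [fix=A main=B work=A]
After op 4 (commit): HEAD=main@C [fix=A main=C work=A]
After op 5 (reset): HEAD=main@A [fix=A main=A work=A]
After op 6 (commit): HEAD=main@D [fix=A main=D work=A]
After op 7 (checkout): HEAD=work@A [fix=A main=D work=A]
After op 8 (reset): HEAD=work@B [fix=A main=D work=B]
After op 9 (commit): HEAD=work@E [fix=A main=D work=E]
After op 10 (branch): HEAD=work@E [dev=E fix=A main=D work=E]
After op 11 (merge): HEAD=work@F [dev=E fix=A main=D work=F]
After op 12 (checkout): HEAD=fix@A [dev=E fix=A main=D work=F]

Answer: A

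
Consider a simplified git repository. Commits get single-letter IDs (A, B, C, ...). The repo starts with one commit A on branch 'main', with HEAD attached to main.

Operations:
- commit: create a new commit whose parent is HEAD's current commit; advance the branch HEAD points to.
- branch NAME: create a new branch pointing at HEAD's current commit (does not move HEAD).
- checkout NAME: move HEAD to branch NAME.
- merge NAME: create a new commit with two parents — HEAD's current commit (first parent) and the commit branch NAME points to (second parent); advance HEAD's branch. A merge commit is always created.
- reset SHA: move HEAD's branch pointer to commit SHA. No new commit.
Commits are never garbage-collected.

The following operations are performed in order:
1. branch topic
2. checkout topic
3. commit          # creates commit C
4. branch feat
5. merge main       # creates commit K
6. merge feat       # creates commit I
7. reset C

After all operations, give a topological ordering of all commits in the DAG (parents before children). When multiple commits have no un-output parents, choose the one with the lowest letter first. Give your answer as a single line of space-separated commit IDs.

After op 1 (branch): HEAD=main@A [main=A topic=A]
After op 2 (checkout): HEAD=topic@A [main=A topic=A]
After op 3 (commit): HEAD=topic@C [main=A topic=C]
After op 4 (branch): HEAD=topic@C [feat=C main=A topic=C]
After op 5 (merge): HEAD=topic@K [feat=C main=A topic=K]
After op 6 (merge): HEAD=topic@I [feat=C main=A topic=I]
After op 7 (reset): HEAD=topic@C [feat=C main=A topic=C]
commit A: parents=[]
commit C: parents=['A']
commit I: parents=['K', 'C']
commit K: parents=['C', 'A']

Answer: A C K I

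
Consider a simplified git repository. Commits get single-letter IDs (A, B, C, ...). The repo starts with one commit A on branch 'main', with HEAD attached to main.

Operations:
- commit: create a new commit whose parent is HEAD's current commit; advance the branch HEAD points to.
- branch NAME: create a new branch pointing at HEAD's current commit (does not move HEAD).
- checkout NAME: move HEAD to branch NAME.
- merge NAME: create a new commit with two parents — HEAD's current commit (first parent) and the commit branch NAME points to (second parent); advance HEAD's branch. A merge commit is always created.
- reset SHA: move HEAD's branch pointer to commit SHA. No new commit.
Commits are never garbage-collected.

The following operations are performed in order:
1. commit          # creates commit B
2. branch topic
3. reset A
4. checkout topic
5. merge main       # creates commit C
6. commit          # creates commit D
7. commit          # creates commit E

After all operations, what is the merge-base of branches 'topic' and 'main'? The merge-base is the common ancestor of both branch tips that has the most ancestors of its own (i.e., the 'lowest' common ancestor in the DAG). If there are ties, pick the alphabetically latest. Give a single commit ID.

After op 1 (commit): HEAD=main@B [main=B]
After op 2 (branch): HEAD=main@B [main=B topic=B]
After op 3 (reset): HEAD=main@A [main=A topic=B]
After op 4 (checkout): HEAD=topic@B [main=A topic=B]
After op 5 (merge): HEAD=topic@C [main=A topic=C]
After op 6 (commit): HEAD=topic@D [main=A topic=D]
After op 7 (commit): HEAD=topic@E [main=A topic=E]
ancestors(topic=E): ['A', 'B', 'C', 'D', 'E']
ancestors(main=A): ['A']
common: ['A']

Answer: A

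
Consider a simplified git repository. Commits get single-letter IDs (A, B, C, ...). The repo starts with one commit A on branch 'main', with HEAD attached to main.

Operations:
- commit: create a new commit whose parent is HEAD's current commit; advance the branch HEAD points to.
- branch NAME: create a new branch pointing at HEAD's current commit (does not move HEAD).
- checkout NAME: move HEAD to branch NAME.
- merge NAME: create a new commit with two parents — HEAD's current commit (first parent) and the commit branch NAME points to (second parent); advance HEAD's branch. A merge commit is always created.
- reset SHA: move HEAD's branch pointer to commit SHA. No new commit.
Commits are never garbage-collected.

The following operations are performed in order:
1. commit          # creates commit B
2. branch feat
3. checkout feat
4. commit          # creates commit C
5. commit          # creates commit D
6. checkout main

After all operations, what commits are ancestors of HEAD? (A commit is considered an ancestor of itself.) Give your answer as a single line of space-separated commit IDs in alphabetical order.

Answer: A B

Derivation:
After op 1 (commit): HEAD=main@B [main=B]
After op 2 (branch): HEAD=main@B [feat=B main=B]
After op 3 (checkout): HEAD=feat@B [feat=B main=B]
After op 4 (commit): HEAD=feat@C [feat=C main=B]
After op 5 (commit): HEAD=feat@D [feat=D main=B]
After op 6 (checkout): HEAD=main@B [feat=D main=B]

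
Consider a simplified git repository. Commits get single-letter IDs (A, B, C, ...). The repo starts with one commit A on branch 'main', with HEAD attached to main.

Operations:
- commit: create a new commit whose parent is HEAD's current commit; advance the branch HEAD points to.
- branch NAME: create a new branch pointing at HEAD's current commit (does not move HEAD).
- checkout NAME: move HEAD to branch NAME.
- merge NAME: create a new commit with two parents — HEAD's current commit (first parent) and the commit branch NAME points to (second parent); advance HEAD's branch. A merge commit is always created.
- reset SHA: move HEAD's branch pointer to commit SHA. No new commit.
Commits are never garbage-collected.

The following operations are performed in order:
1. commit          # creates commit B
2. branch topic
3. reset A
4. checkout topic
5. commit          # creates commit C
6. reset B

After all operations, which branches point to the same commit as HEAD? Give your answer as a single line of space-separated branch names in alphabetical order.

After op 1 (commit): HEAD=main@B [main=B]
After op 2 (branch): HEAD=main@B [main=B topic=B]
After op 3 (reset): HEAD=main@A [main=A topic=B]
After op 4 (checkout): HEAD=topic@B [main=A topic=B]
After op 5 (commit): HEAD=topic@C [main=A topic=C]
After op 6 (reset): HEAD=topic@B [main=A topic=B]

Answer: topic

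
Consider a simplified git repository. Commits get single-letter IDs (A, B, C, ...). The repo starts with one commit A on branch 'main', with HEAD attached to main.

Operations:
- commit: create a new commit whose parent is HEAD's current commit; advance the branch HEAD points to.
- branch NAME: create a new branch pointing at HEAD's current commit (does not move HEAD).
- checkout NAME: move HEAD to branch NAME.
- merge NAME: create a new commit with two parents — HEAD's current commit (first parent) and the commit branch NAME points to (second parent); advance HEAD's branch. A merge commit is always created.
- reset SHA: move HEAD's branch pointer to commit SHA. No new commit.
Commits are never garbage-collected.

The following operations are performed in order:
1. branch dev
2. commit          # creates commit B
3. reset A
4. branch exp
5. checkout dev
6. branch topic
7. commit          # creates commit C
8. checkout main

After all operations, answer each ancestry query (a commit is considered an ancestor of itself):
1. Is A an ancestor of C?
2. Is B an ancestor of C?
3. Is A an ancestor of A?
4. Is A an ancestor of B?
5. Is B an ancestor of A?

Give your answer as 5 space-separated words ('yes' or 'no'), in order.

After op 1 (branch): HEAD=main@A [dev=A main=A]
After op 2 (commit): HEAD=main@B [dev=A main=B]
After op 3 (reset): HEAD=main@A [dev=A main=A]
After op 4 (branch): HEAD=main@A [dev=A exp=A main=A]
After op 5 (checkout): HEAD=dev@A [dev=A exp=A main=A]
After op 6 (branch): HEAD=dev@A [dev=A exp=A main=A topic=A]
After op 7 (commit): HEAD=dev@C [dev=C exp=A main=A topic=A]
After op 8 (checkout): HEAD=main@A [dev=C exp=A main=A topic=A]
ancestors(C) = {A,C}; A in? yes
ancestors(C) = {A,C}; B in? no
ancestors(A) = {A}; A in? yes
ancestors(B) = {A,B}; A in? yes
ancestors(A) = {A}; B in? no

Answer: yes no yes yes no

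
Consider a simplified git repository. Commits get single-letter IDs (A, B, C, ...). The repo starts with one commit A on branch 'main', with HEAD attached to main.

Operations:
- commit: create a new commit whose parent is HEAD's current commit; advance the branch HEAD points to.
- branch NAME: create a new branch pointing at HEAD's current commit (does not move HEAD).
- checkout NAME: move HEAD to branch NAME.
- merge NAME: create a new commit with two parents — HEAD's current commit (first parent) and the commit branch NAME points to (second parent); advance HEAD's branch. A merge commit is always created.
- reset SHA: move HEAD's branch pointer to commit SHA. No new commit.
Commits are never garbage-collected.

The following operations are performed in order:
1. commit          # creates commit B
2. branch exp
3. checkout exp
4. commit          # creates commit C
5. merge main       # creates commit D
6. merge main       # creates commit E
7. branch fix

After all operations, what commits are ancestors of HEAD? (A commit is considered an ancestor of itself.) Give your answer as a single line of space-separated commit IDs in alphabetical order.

Answer: A B C D E

Derivation:
After op 1 (commit): HEAD=main@B [main=B]
After op 2 (branch): HEAD=main@B [exp=B main=B]
After op 3 (checkout): HEAD=exp@B [exp=B main=B]
After op 4 (commit): HEAD=exp@C [exp=C main=B]
After op 5 (merge): HEAD=exp@D [exp=D main=B]
After op 6 (merge): HEAD=exp@E [exp=E main=B]
After op 7 (branch): HEAD=exp@E [exp=E fix=E main=B]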